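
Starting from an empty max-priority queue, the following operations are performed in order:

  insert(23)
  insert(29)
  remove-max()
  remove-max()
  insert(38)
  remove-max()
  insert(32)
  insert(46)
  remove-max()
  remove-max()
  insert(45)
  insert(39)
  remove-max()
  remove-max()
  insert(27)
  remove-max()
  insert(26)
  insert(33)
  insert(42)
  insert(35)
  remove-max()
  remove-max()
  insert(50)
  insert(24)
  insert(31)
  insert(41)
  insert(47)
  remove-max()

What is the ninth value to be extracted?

insert 23 → {23}
insert 29 → {29, 23}
remove-max → 29; now {23}
remove-max → 23; now {}
insert 38 → {38}
remove-max → 38; now {}
insert 32 → {32}
insert 46 → {46, 32}
remove-max → 46; now {32}
remove-max → 32; now {}
insert 45 → {45}
insert 39 → {45, 39}
remove-max → 45; now {39}
remove-max → 39; now {}
insert 27 → {27}
remove-max → 27; now {}
insert 26 → {26}
insert 33 → {33, 26}
insert 42 → {42, 33, 26}
insert 35 → {42, 35, 33, 26}
remove-max → 42; now {35, 33, 26}
remove-max → 35; now {33, 26}
insert 50 → {50, 33, 26}
insert 24 → {50, 33, 26, 24}
insert 31 → {50, 33, 31, 26, 24}
insert 41 → {50, 41, 33, 31, 26, 24}
insert 47 → {50, 47, 41, 33, 31, 26, 24}
remove-max → 50; now {47, 41, 33, 31, 26, 24}

42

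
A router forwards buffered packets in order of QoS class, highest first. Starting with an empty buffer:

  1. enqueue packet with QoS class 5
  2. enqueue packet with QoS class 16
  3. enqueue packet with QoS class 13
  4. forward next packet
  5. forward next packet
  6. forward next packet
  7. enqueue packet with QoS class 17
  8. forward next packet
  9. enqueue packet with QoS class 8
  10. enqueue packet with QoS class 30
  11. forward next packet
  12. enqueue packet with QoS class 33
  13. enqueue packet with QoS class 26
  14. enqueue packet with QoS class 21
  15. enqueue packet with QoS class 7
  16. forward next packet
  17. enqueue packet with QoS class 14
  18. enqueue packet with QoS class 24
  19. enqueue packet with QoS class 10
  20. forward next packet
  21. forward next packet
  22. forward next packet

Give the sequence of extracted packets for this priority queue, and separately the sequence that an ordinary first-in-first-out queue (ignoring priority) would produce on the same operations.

priority queue: 16 → 13 → 5 → 17 → 30 → 33 → 26 → 24 → 21; FIFO queue: 5 → 16 → 13 → 17 → 8 → 30 → 33 → 26 → 21

insert 5 → {5}
insert 16 → {16, 5}
insert 13 → {16, 13, 5}
forward next packet → 16; now {13, 5}
forward next packet → 13; now {5}
forward next packet → 5; now {}
insert 17 → {17}
forward next packet → 17; now {}
insert 8 → {8}
insert 30 → {30, 8}
forward next packet → 30; now {8}
insert 33 → {33, 8}
insert 26 → {33, 26, 8}
insert 21 → {33, 26, 21, 8}
insert 7 → {33, 26, 21, 8, 7}
forward next packet → 33; now {26, 21, 8, 7}
insert 14 → {26, 21, 14, 8, 7}
insert 24 → {26, 24, 21, 14, 8, 7}
insert 10 → {26, 24, 21, 14, 10, 8, 7}
forward next packet → 26; now {24, 21, 14, 10, 8, 7}
forward next packet → 24; now {21, 14, 10, 8, 7}
forward next packet → 21; now {14, 10, 8, 7}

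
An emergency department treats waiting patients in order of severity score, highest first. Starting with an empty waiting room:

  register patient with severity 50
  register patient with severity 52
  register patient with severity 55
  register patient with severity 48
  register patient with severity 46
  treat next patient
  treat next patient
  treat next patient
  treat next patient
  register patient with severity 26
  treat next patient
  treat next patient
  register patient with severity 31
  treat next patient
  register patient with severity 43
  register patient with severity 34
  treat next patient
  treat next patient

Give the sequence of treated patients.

insert 50 → {50}
insert 52 → {52, 50}
insert 55 → {55, 52, 50}
insert 48 → {55, 52, 50, 48}
insert 46 → {55, 52, 50, 48, 46}
treat next patient → 55; now {52, 50, 48, 46}
treat next patient → 52; now {50, 48, 46}
treat next patient → 50; now {48, 46}
treat next patient → 48; now {46}
insert 26 → {46, 26}
treat next patient → 46; now {26}
treat next patient → 26; now {}
insert 31 → {31}
treat next patient → 31; now {}
insert 43 → {43}
insert 34 → {43, 34}
treat next patient → 43; now {34}
treat next patient → 34; now {}

55 → 52 → 50 → 48 → 46 → 26 → 31 → 43 → 34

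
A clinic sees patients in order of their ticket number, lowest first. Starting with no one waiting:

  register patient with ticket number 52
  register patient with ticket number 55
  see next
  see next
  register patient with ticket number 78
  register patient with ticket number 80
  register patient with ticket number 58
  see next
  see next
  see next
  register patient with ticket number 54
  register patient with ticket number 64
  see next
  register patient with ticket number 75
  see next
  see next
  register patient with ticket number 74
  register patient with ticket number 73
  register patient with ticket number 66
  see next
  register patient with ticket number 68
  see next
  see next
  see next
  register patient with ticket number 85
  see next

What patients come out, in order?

52, 55, 58, 78, 80, 54, 64, 75, 66, 68, 73, 74, 85

insert 52 → {52}
insert 55 → {52, 55}
see next → 52; now {55}
see next → 55; now {}
insert 78 → {78}
insert 80 → {78, 80}
insert 58 → {58, 78, 80}
see next → 58; now {78, 80}
see next → 78; now {80}
see next → 80; now {}
insert 54 → {54}
insert 64 → {54, 64}
see next → 54; now {64}
insert 75 → {64, 75}
see next → 64; now {75}
see next → 75; now {}
insert 74 → {74}
insert 73 → {73, 74}
insert 66 → {66, 73, 74}
see next → 66; now {73, 74}
insert 68 → {68, 73, 74}
see next → 68; now {73, 74}
see next → 73; now {74}
see next → 74; now {}
insert 85 → {85}
see next → 85; now {}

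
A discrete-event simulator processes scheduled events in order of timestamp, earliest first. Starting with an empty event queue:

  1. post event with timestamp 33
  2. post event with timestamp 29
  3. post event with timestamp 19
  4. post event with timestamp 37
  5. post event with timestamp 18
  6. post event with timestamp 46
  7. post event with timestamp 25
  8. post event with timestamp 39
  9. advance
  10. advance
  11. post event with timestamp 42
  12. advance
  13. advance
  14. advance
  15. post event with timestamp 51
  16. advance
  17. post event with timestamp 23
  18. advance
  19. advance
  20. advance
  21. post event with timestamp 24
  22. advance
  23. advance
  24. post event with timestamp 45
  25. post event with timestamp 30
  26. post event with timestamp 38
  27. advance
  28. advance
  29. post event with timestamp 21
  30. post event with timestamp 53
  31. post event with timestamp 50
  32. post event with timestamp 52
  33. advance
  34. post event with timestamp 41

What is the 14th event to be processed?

21

insert 33 → {33}
insert 29 → {29, 33}
insert 19 → {19, 29, 33}
insert 37 → {19, 29, 33, 37}
insert 18 → {18, 19, 29, 33, 37}
insert 46 → {18, 19, 29, 33, 37, 46}
insert 25 → {18, 19, 25, 29, 33, 37, 46}
insert 39 → {18, 19, 25, 29, 33, 37, 39, 46}
advance → 18; now {19, 25, 29, 33, 37, 39, 46}
advance → 19; now {25, 29, 33, 37, 39, 46}
insert 42 → {25, 29, 33, 37, 39, 42, 46}
advance → 25; now {29, 33, 37, 39, 42, 46}
advance → 29; now {33, 37, 39, 42, 46}
advance → 33; now {37, 39, 42, 46}
insert 51 → {37, 39, 42, 46, 51}
advance → 37; now {39, 42, 46, 51}
insert 23 → {23, 39, 42, 46, 51}
advance → 23; now {39, 42, 46, 51}
advance → 39; now {42, 46, 51}
advance → 42; now {46, 51}
insert 24 → {24, 46, 51}
advance → 24; now {46, 51}
advance → 46; now {51}
insert 45 → {45, 51}
insert 30 → {30, 45, 51}
insert 38 → {30, 38, 45, 51}
advance → 30; now {38, 45, 51}
advance → 38; now {45, 51}
insert 21 → {21, 45, 51}
insert 53 → {21, 45, 51, 53}
insert 50 → {21, 45, 50, 51, 53}
insert 52 → {21, 45, 50, 51, 52, 53}
advance → 21; now {45, 50, 51, 52, 53}
insert 41 → {41, 45, 50, 51, 52, 53}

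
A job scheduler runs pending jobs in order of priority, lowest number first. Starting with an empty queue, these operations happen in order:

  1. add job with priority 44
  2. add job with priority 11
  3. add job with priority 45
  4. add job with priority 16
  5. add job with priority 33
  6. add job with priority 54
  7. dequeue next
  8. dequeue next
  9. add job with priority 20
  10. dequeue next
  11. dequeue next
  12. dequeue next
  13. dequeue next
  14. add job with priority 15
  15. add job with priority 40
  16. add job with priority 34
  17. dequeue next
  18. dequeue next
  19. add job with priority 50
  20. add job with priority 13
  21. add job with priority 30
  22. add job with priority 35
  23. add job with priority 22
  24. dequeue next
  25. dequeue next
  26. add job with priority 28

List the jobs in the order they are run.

insert 44 → {44}
insert 11 → {11, 44}
insert 45 → {11, 44, 45}
insert 16 → {11, 16, 44, 45}
insert 33 → {11, 16, 33, 44, 45}
insert 54 → {11, 16, 33, 44, 45, 54}
dequeue next → 11; now {16, 33, 44, 45, 54}
dequeue next → 16; now {33, 44, 45, 54}
insert 20 → {20, 33, 44, 45, 54}
dequeue next → 20; now {33, 44, 45, 54}
dequeue next → 33; now {44, 45, 54}
dequeue next → 44; now {45, 54}
dequeue next → 45; now {54}
insert 15 → {15, 54}
insert 40 → {15, 40, 54}
insert 34 → {15, 34, 40, 54}
dequeue next → 15; now {34, 40, 54}
dequeue next → 34; now {40, 54}
insert 50 → {40, 50, 54}
insert 13 → {13, 40, 50, 54}
insert 30 → {13, 30, 40, 50, 54}
insert 35 → {13, 30, 35, 40, 50, 54}
insert 22 → {13, 22, 30, 35, 40, 50, 54}
dequeue next → 13; now {22, 30, 35, 40, 50, 54}
dequeue next → 22; now {30, 35, 40, 50, 54}
insert 28 → {28, 30, 35, 40, 50, 54}

[11, 16, 20, 33, 44, 45, 15, 34, 13, 22]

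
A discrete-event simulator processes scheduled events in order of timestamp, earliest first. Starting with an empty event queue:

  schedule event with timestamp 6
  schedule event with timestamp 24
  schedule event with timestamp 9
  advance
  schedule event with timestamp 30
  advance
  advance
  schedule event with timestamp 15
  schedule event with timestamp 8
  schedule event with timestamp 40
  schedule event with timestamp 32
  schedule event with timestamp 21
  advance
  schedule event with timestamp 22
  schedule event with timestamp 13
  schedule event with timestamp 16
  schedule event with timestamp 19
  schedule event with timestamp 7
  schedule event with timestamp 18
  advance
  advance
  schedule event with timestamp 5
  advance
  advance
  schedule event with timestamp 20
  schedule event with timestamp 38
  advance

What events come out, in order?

6, 9, 24, 8, 7, 13, 5, 15, 16

insert 6 → {6}
insert 24 → {6, 24}
insert 9 → {6, 9, 24}
advance → 6; now {9, 24}
insert 30 → {9, 24, 30}
advance → 9; now {24, 30}
advance → 24; now {30}
insert 15 → {15, 30}
insert 8 → {8, 15, 30}
insert 40 → {8, 15, 30, 40}
insert 32 → {8, 15, 30, 32, 40}
insert 21 → {8, 15, 21, 30, 32, 40}
advance → 8; now {15, 21, 30, 32, 40}
insert 22 → {15, 21, 22, 30, 32, 40}
insert 13 → {13, 15, 21, 22, 30, 32, 40}
insert 16 → {13, 15, 16, 21, 22, 30, 32, 40}
insert 19 → {13, 15, 16, 19, 21, 22, 30, 32, 40}
insert 7 → {7, 13, 15, 16, 19, 21, 22, 30, 32, 40}
insert 18 → {7, 13, 15, 16, 18, 19, 21, 22, 30, 32, 40}
advance → 7; now {13, 15, 16, 18, 19, 21, 22, 30, 32, 40}
advance → 13; now {15, 16, 18, 19, 21, 22, 30, 32, 40}
insert 5 → {5, 15, 16, 18, 19, 21, 22, 30, 32, 40}
advance → 5; now {15, 16, 18, 19, 21, 22, 30, 32, 40}
advance → 15; now {16, 18, 19, 21, 22, 30, 32, 40}
insert 20 → {16, 18, 19, 20, 21, 22, 30, 32, 40}
insert 38 → {16, 18, 19, 20, 21, 22, 30, 32, 38, 40}
advance → 16; now {18, 19, 20, 21, 22, 30, 32, 38, 40}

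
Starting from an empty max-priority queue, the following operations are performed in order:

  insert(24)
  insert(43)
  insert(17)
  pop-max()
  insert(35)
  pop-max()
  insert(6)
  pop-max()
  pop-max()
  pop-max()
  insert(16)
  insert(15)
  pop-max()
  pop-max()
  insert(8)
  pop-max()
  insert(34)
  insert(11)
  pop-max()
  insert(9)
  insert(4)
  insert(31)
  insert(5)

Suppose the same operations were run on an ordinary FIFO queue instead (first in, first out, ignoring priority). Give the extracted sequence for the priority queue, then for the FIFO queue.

insert 24 → {24}
insert 43 → {43, 24}
insert 17 → {43, 24, 17}
pop-max → 43; now {24, 17}
insert 35 → {35, 24, 17}
pop-max → 35; now {24, 17}
insert 6 → {24, 17, 6}
pop-max → 24; now {17, 6}
pop-max → 17; now {6}
pop-max → 6; now {}
insert 16 → {16}
insert 15 → {16, 15}
pop-max → 16; now {15}
pop-max → 15; now {}
insert 8 → {8}
pop-max → 8; now {}
insert 34 → {34}
insert 11 → {34, 11}
pop-max → 34; now {11}
insert 9 → {11, 9}
insert 4 → {11, 9, 4}
insert 31 → {31, 11, 9, 4}
insert 5 → {31, 11, 9, 5, 4}

priority queue: 43 → 35 → 24 → 17 → 6 → 16 → 15 → 8 → 34; FIFO queue: [24, 43, 17, 35, 6, 16, 15, 8, 34]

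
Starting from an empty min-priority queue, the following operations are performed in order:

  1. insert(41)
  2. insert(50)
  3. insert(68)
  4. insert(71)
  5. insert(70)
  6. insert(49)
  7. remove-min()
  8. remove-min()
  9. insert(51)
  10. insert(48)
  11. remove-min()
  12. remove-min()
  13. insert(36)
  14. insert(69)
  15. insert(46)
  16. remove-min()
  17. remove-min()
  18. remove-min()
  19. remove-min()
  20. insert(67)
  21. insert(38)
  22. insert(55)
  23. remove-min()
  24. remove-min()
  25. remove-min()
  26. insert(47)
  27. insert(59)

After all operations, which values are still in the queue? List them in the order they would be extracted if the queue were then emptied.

[47, 59, 69, 70, 71]

insert 41 → {41}
insert 50 → {41, 50}
insert 68 → {41, 50, 68}
insert 71 → {41, 50, 68, 71}
insert 70 → {41, 50, 68, 70, 71}
insert 49 → {41, 49, 50, 68, 70, 71}
remove-min → 41; now {49, 50, 68, 70, 71}
remove-min → 49; now {50, 68, 70, 71}
insert 51 → {50, 51, 68, 70, 71}
insert 48 → {48, 50, 51, 68, 70, 71}
remove-min → 48; now {50, 51, 68, 70, 71}
remove-min → 50; now {51, 68, 70, 71}
insert 36 → {36, 51, 68, 70, 71}
insert 69 → {36, 51, 68, 69, 70, 71}
insert 46 → {36, 46, 51, 68, 69, 70, 71}
remove-min → 36; now {46, 51, 68, 69, 70, 71}
remove-min → 46; now {51, 68, 69, 70, 71}
remove-min → 51; now {68, 69, 70, 71}
remove-min → 68; now {69, 70, 71}
insert 67 → {67, 69, 70, 71}
insert 38 → {38, 67, 69, 70, 71}
insert 55 → {38, 55, 67, 69, 70, 71}
remove-min → 38; now {55, 67, 69, 70, 71}
remove-min → 55; now {67, 69, 70, 71}
remove-min → 67; now {69, 70, 71}
insert 47 → {47, 69, 70, 71}
insert 59 → {47, 59, 69, 70, 71}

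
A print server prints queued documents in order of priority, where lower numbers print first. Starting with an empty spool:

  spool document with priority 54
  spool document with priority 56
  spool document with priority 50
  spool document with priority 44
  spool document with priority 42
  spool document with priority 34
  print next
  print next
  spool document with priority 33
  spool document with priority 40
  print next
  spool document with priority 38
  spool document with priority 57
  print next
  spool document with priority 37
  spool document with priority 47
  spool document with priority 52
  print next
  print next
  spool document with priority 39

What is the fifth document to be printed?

insert 54 → {54}
insert 56 → {54, 56}
insert 50 → {50, 54, 56}
insert 44 → {44, 50, 54, 56}
insert 42 → {42, 44, 50, 54, 56}
insert 34 → {34, 42, 44, 50, 54, 56}
print next → 34; now {42, 44, 50, 54, 56}
print next → 42; now {44, 50, 54, 56}
insert 33 → {33, 44, 50, 54, 56}
insert 40 → {33, 40, 44, 50, 54, 56}
print next → 33; now {40, 44, 50, 54, 56}
insert 38 → {38, 40, 44, 50, 54, 56}
insert 57 → {38, 40, 44, 50, 54, 56, 57}
print next → 38; now {40, 44, 50, 54, 56, 57}
insert 37 → {37, 40, 44, 50, 54, 56, 57}
insert 47 → {37, 40, 44, 47, 50, 54, 56, 57}
insert 52 → {37, 40, 44, 47, 50, 52, 54, 56, 57}
print next → 37; now {40, 44, 47, 50, 52, 54, 56, 57}
print next → 40; now {44, 47, 50, 52, 54, 56, 57}
insert 39 → {39, 44, 47, 50, 52, 54, 56, 57}

37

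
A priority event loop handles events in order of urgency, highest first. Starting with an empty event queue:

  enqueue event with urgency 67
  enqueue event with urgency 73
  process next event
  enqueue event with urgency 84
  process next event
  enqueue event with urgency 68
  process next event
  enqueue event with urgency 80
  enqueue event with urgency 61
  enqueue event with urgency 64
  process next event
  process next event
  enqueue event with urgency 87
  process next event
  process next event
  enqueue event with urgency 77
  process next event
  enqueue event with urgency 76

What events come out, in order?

73 → 84 → 68 → 80 → 67 → 87 → 64 → 77

insert 67 → {67}
insert 73 → {73, 67}
process next event → 73; now {67}
insert 84 → {84, 67}
process next event → 84; now {67}
insert 68 → {68, 67}
process next event → 68; now {67}
insert 80 → {80, 67}
insert 61 → {80, 67, 61}
insert 64 → {80, 67, 64, 61}
process next event → 80; now {67, 64, 61}
process next event → 67; now {64, 61}
insert 87 → {87, 64, 61}
process next event → 87; now {64, 61}
process next event → 64; now {61}
insert 77 → {77, 61}
process next event → 77; now {61}
insert 76 → {76, 61}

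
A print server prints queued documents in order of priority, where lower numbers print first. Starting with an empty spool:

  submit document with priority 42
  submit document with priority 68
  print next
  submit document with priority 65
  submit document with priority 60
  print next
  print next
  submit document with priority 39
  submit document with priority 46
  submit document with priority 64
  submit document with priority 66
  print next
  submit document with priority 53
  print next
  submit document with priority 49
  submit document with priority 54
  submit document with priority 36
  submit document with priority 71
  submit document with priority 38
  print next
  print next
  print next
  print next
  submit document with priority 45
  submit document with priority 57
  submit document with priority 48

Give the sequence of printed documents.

insert 42 → {42}
insert 68 → {42, 68}
print next → 42; now {68}
insert 65 → {65, 68}
insert 60 → {60, 65, 68}
print next → 60; now {65, 68}
print next → 65; now {68}
insert 39 → {39, 68}
insert 46 → {39, 46, 68}
insert 64 → {39, 46, 64, 68}
insert 66 → {39, 46, 64, 66, 68}
print next → 39; now {46, 64, 66, 68}
insert 53 → {46, 53, 64, 66, 68}
print next → 46; now {53, 64, 66, 68}
insert 49 → {49, 53, 64, 66, 68}
insert 54 → {49, 53, 54, 64, 66, 68}
insert 36 → {36, 49, 53, 54, 64, 66, 68}
insert 71 → {36, 49, 53, 54, 64, 66, 68, 71}
insert 38 → {36, 38, 49, 53, 54, 64, 66, 68, 71}
print next → 36; now {38, 49, 53, 54, 64, 66, 68, 71}
print next → 38; now {49, 53, 54, 64, 66, 68, 71}
print next → 49; now {53, 54, 64, 66, 68, 71}
print next → 53; now {54, 64, 66, 68, 71}
insert 45 → {45, 54, 64, 66, 68, 71}
insert 57 → {45, 54, 57, 64, 66, 68, 71}
insert 48 → {45, 48, 54, 57, 64, 66, 68, 71}

[42, 60, 65, 39, 46, 36, 38, 49, 53]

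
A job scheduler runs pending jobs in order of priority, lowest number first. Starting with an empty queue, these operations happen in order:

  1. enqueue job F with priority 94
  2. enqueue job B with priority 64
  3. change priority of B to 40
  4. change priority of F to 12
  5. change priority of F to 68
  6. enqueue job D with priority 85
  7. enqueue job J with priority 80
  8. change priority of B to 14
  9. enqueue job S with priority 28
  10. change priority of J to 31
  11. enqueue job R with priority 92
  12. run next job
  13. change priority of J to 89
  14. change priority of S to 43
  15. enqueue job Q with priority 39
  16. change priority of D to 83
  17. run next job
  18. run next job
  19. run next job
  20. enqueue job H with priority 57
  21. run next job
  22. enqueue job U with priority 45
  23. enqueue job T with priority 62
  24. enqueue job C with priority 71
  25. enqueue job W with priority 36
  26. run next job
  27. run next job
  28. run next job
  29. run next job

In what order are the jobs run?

B, Q, S, F, H, W, U, T, C

add F (priority 94) → {F:94}
add B (priority 64) → {B:64, F:94}
update B to priority 40 → {B:40, F:94}
update F to priority 12 → {F:12, B:40}
update F to priority 68 → {B:40, F:68}
add D (priority 85) → {B:40, F:68, D:85}
add J (priority 80) → {B:40, F:68, J:80, D:85}
update B to priority 14 → {B:14, F:68, J:80, D:85}
add S (priority 28) → {B:14, S:28, F:68, J:80, D:85}
update J to priority 31 → {B:14, S:28, J:31, F:68, D:85}
add R (priority 92) → {B:14, S:28, J:31, F:68, D:85, R:92}
run next job → B; now {S:28, J:31, F:68, D:85, R:92}
update J to priority 89 → {S:28, F:68, D:85, J:89, R:92}
update S to priority 43 → {S:43, F:68, D:85, J:89, R:92}
add Q (priority 39) → {Q:39, S:43, F:68, D:85, J:89, R:92}
update D to priority 83 → {Q:39, S:43, F:68, D:83, J:89, R:92}
run next job → Q; now {S:43, F:68, D:83, J:89, R:92}
run next job → S; now {F:68, D:83, J:89, R:92}
run next job → F; now {D:83, J:89, R:92}
add H (priority 57) → {H:57, D:83, J:89, R:92}
run next job → H; now {D:83, J:89, R:92}
add U (priority 45) → {U:45, D:83, J:89, R:92}
add T (priority 62) → {U:45, T:62, D:83, J:89, R:92}
add C (priority 71) → {U:45, T:62, C:71, D:83, J:89, R:92}
add W (priority 36) → {W:36, U:45, T:62, C:71, D:83, J:89, R:92}
run next job → W; now {U:45, T:62, C:71, D:83, J:89, R:92}
run next job → U; now {T:62, C:71, D:83, J:89, R:92}
run next job → T; now {C:71, D:83, J:89, R:92}
run next job → C; now {D:83, J:89, R:92}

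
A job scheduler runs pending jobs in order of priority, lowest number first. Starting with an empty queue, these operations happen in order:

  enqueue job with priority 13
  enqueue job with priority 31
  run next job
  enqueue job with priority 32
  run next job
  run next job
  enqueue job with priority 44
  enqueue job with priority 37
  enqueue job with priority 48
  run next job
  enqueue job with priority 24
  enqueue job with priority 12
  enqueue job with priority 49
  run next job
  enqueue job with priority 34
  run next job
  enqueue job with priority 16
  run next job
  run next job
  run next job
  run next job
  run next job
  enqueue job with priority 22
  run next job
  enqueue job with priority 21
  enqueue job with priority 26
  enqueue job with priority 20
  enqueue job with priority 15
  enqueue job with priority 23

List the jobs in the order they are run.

[13, 31, 32, 37, 12, 24, 16, 34, 44, 48, 49, 22]

insert 13 → {13}
insert 31 → {13, 31}
run next job → 13; now {31}
insert 32 → {31, 32}
run next job → 31; now {32}
run next job → 32; now {}
insert 44 → {44}
insert 37 → {37, 44}
insert 48 → {37, 44, 48}
run next job → 37; now {44, 48}
insert 24 → {24, 44, 48}
insert 12 → {12, 24, 44, 48}
insert 49 → {12, 24, 44, 48, 49}
run next job → 12; now {24, 44, 48, 49}
insert 34 → {24, 34, 44, 48, 49}
run next job → 24; now {34, 44, 48, 49}
insert 16 → {16, 34, 44, 48, 49}
run next job → 16; now {34, 44, 48, 49}
run next job → 34; now {44, 48, 49}
run next job → 44; now {48, 49}
run next job → 48; now {49}
run next job → 49; now {}
insert 22 → {22}
run next job → 22; now {}
insert 21 → {21}
insert 26 → {21, 26}
insert 20 → {20, 21, 26}
insert 15 → {15, 20, 21, 26}
insert 23 → {15, 20, 21, 23, 26}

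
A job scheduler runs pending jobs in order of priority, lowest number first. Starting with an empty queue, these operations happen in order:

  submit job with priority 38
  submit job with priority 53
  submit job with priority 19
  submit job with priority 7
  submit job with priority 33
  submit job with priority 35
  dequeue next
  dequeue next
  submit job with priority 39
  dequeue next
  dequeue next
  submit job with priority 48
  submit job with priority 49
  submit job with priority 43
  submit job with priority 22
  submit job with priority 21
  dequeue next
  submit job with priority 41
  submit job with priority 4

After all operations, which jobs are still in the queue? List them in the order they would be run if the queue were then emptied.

4, 22, 38, 39, 41, 43, 48, 49, 53

insert 38 → {38}
insert 53 → {38, 53}
insert 19 → {19, 38, 53}
insert 7 → {7, 19, 38, 53}
insert 33 → {7, 19, 33, 38, 53}
insert 35 → {7, 19, 33, 35, 38, 53}
dequeue next → 7; now {19, 33, 35, 38, 53}
dequeue next → 19; now {33, 35, 38, 53}
insert 39 → {33, 35, 38, 39, 53}
dequeue next → 33; now {35, 38, 39, 53}
dequeue next → 35; now {38, 39, 53}
insert 48 → {38, 39, 48, 53}
insert 49 → {38, 39, 48, 49, 53}
insert 43 → {38, 39, 43, 48, 49, 53}
insert 22 → {22, 38, 39, 43, 48, 49, 53}
insert 21 → {21, 22, 38, 39, 43, 48, 49, 53}
dequeue next → 21; now {22, 38, 39, 43, 48, 49, 53}
insert 41 → {22, 38, 39, 41, 43, 48, 49, 53}
insert 4 → {4, 22, 38, 39, 41, 43, 48, 49, 53}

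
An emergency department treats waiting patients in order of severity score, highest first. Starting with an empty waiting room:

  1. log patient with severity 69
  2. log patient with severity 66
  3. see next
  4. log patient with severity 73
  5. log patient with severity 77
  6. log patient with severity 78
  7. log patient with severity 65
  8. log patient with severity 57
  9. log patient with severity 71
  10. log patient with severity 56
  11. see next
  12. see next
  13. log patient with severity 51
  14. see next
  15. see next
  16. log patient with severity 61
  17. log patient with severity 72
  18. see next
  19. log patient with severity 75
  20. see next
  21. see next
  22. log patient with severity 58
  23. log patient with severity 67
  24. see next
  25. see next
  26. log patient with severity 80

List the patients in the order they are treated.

insert 69 → {69}
insert 66 → {69, 66}
see next → 69; now {66}
insert 73 → {73, 66}
insert 77 → {77, 73, 66}
insert 78 → {78, 77, 73, 66}
insert 65 → {78, 77, 73, 66, 65}
insert 57 → {78, 77, 73, 66, 65, 57}
insert 71 → {78, 77, 73, 71, 66, 65, 57}
insert 56 → {78, 77, 73, 71, 66, 65, 57, 56}
see next → 78; now {77, 73, 71, 66, 65, 57, 56}
see next → 77; now {73, 71, 66, 65, 57, 56}
insert 51 → {73, 71, 66, 65, 57, 56, 51}
see next → 73; now {71, 66, 65, 57, 56, 51}
see next → 71; now {66, 65, 57, 56, 51}
insert 61 → {66, 65, 61, 57, 56, 51}
insert 72 → {72, 66, 65, 61, 57, 56, 51}
see next → 72; now {66, 65, 61, 57, 56, 51}
insert 75 → {75, 66, 65, 61, 57, 56, 51}
see next → 75; now {66, 65, 61, 57, 56, 51}
see next → 66; now {65, 61, 57, 56, 51}
insert 58 → {65, 61, 58, 57, 56, 51}
insert 67 → {67, 65, 61, 58, 57, 56, 51}
see next → 67; now {65, 61, 58, 57, 56, 51}
see next → 65; now {61, 58, 57, 56, 51}
insert 80 → {80, 61, 58, 57, 56, 51}

69, 78, 77, 73, 71, 72, 75, 66, 67, 65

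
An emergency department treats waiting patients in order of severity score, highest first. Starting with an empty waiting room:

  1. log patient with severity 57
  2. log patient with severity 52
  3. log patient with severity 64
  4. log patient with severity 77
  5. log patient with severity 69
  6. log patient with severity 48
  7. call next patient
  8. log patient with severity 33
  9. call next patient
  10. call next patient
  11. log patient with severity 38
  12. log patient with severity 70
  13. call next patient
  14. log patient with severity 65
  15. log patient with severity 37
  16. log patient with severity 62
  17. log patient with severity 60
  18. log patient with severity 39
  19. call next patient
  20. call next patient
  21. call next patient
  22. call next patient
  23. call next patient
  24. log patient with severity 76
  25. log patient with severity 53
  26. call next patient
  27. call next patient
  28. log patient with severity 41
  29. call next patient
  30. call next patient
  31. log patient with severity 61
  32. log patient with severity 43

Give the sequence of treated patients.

77, 69, 64, 70, 65, 62, 60, 57, 52, 76, 53, 48, 41

insert 57 → {57}
insert 52 → {57, 52}
insert 64 → {64, 57, 52}
insert 77 → {77, 64, 57, 52}
insert 69 → {77, 69, 64, 57, 52}
insert 48 → {77, 69, 64, 57, 52, 48}
call next patient → 77; now {69, 64, 57, 52, 48}
insert 33 → {69, 64, 57, 52, 48, 33}
call next patient → 69; now {64, 57, 52, 48, 33}
call next patient → 64; now {57, 52, 48, 33}
insert 38 → {57, 52, 48, 38, 33}
insert 70 → {70, 57, 52, 48, 38, 33}
call next patient → 70; now {57, 52, 48, 38, 33}
insert 65 → {65, 57, 52, 48, 38, 33}
insert 37 → {65, 57, 52, 48, 38, 37, 33}
insert 62 → {65, 62, 57, 52, 48, 38, 37, 33}
insert 60 → {65, 62, 60, 57, 52, 48, 38, 37, 33}
insert 39 → {65, 62, 60, 57, 52, 48, 39, 38, 37, 33}
call next patient → 65; now {62, 60, 57, 52, 48, 39, 38, 37, 33}
call next patient → 62; now {60, 57, 52, 48, 39, 38, 37, 33}
call next patient → 60; now {57, 52, 48, 39, 38, 37, 33}
call next patient → 57; now {52, 48, 39, 38, 37, 33}
call next patient → 52; now {48, 39, 38, 37, 33}
insert 76 → {76, 48, 39, 38, 37, 33}
insert 53 → {76, 53, 48, 39, 38, 37, 33}
call next patient → 76; now {53, 48, 39, 38, 37, 33}
call next patient → 53; now {48, 39, 38, 37, 33}
insert 41 → {48, 41, 39, 38, 37, 33}
call next patient → 48; now {41, 39, 38, 37, 33}
call next patient → 41; now {39, 38, 37, 33}
insert 61 → {61, 39, 38, 37, 33}
insert 43 → {61, 43, 39, 38, 37, 33}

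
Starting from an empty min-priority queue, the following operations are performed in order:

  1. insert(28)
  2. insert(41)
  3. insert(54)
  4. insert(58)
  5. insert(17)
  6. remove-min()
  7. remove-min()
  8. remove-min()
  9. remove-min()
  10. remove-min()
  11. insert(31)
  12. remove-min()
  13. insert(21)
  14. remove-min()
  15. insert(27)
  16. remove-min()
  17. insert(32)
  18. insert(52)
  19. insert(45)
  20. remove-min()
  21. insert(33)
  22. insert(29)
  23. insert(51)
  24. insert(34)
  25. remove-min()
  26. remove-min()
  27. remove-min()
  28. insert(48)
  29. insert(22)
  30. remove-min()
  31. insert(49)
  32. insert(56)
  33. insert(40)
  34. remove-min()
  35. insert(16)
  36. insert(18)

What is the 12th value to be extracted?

34

insert 28 → {28}
insert 41 → {28, 41}
insert 54 → {28, 41, 54}
insert 58 → {28, 41, 54, 58}
insert 17 → {17, 28, 41, 54, 58}
remove-min → 17; now {28, 41, 54, 58}
remove-min → 28; now {41, 54, 58}
remove-min → 41; now {54, 58}
remove-min → 54; now {58}
remove-min → 58; now {}
insert 31 → {31}
remove-min → 31; now {}
insert 21 → {21}
remove-min → 21; now {}
insert 27 → {27}
remove-min → 27; now {}
insert 32 → {32}
insert 52 → {32, 52}
insert 45 → {32, 45, 52}
remove-min → 32; now {45, 52}
insert 33 → {33, 45, 52}
insert 29 → {29, 33, 45, 52}
insert 51 → {29, 33, 45, 51, 52}
insert 34 → {29, 33, 34, 45, 51, 52}
remove-min → 29; now {33, 34, 45, 51, 52}
remove-min → 33; now {34, 45, 51, 52}
remove-min → 34; now {45, 51, 52}
insert 48 → {45, 48, 51, 52}
insert 22 → {22, 45, 48, 51, 52}
remove-min → 22; now {45, 48, 51, 52}
insert 49 → {45, 48, 49, 51, 52}
insert 56 → {45, 48, 49, 51, 52, 56}
insert 40 → {40, 45, 48, 49, 51, 52, 56}
remove-min → 40; now {45, 48, 49, 51, 52, 56}
insert 16 → {16, 45, 48, 49, 51, 52, 56}
insert 18 → {16, 18, 45, 48, 49, 51, 52, 56}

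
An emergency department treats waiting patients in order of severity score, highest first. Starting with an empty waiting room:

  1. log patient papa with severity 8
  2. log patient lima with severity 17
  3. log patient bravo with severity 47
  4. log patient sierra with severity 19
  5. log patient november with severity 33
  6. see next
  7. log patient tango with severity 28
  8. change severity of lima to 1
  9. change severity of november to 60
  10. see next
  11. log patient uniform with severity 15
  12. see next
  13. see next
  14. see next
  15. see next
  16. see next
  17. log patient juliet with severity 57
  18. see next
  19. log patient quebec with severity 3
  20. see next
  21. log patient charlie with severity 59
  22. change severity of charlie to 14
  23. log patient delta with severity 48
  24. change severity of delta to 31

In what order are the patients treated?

[bravo, november, tango, sierra, uniform, papa, lima, juliet, quebec]

add papa (severity 8) → {papa:8}
add lima (severity 17) → {lima:17, papa:8}
add bravo (severity 47) → {bravo:47, lima:17, papa:8}
add sierra (severity 19) → {bravo:47, sierra:19, lima:17, papa:8}
add november (severity 33) → {bravo:47, november:33, sierra:19, lima:17, papa:8}
see next → bravo; now {november:33, sierra:19, lima:17, papa:8}
add tango (severity 28) → {november:33, tango:28, sierra:19, lima:17, papa:8}
update lima to severity 1 → {november:33, tango:28, sierra:19, papa:8, lima:1}
update november to severity 60 → {november:60, tango:28, sierra:19, papa:8, lima:1}
see next → november; now {tango:28, sierra:19, papa:8, lima:1}
add uniform (severity 15) → {tango:28, sierra:19, uniform:15, papa:8, lima:1}
see next → tango; now {sierra:19, uniform:15, papa:8, lima:1}
see next → sierra; now {uniform:15, papa:8, lima:1}
see next → uniform; now {papa:8, lima:1}
see next → papa; now {lima:1}
see next → lima; now {}
add juliet (severity 57) → {juliet:57}
see next → juliet; now {}
add quebec (severity 3) → {quebec:3}
see next → quebec; now {}
add charlie (severity 59) → {charlie:59}
update charlie to severity 14 → {charlie:14}
add delta (severity 48) → {delta:48, charlie:14}
update delta to severity 31 → {delta:31, charlie:14}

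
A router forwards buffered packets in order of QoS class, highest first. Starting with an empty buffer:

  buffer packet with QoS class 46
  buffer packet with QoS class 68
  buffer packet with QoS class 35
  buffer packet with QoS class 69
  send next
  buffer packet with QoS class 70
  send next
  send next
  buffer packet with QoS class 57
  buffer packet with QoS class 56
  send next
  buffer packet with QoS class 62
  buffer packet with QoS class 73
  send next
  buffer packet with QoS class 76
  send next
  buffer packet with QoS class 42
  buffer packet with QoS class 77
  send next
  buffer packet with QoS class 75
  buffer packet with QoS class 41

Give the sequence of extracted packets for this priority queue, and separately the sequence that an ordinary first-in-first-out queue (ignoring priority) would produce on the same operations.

priority queue: [69, 70, 68, 57, 73, 76, 77]; FIFO queue: 46, 68, 35, 69, 70, 57, 56

insert 46 → {46}
insert 68 → {68, 46}
insert 35 → {68, 46, 35}
insert 69 → {69, 68, 46, 35}
send next → 69; now {68, 46, 35}
insert 70 → {70, 68, 46, 35}
send next → 70; now {68, 46, 35}
send next → 68; now {46, 35}
insert 57 → {57, 46, 35}
insert 56 → {57, 56, 46, 35}
send next → 57; now {56, 46, 35}
insert 62 → {62, 56, 46, 35}
insert 73 → {73, 62, 56, 46, 35}
send next → 73; now {62, 56, 46, 35}
insert 76 → {76, 62, 56, 46, 35}
send next → 76; now {62, 56, 46, 35}
insert 42 → {62, 56, 46, 42, 35}
insert 77 → {77, 62, 56, 46, 42, 35}
send next → 77; now {62, 56, 46, 42, 35}
insert 75 → {75, 62, 56, 46, 42, 35}
insert 41 → {75, 62, 56, 46, 42, 41, 35}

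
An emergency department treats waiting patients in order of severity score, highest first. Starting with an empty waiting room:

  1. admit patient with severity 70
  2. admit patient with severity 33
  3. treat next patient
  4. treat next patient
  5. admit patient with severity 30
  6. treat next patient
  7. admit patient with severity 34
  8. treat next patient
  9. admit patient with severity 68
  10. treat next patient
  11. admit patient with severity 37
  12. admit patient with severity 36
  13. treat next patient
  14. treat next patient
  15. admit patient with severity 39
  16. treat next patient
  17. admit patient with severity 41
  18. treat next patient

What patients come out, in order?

[70, 33, 30, 34, 68, 37, 36, 39, 41]

insert 70 → {70}
insert 33 → {70, 33}
treat next patient → 70; now {33}
treat next patient → 33; now {}
insert 30 → {30}
treat next patient → 30; now {}
insert 34 → {34}
treat next patient → 34; now {}
insert 68 → {68}
treat next patient → 68; now {}
insert 37 → {37}
insert 36 → {37, 36}
treat next patient → 37; now {36}
treat next patient → 36; now {}
insert 39 → {39}
treat next patient → 39; now {}
insert 41 → {41}
treat next patient → 41; now {}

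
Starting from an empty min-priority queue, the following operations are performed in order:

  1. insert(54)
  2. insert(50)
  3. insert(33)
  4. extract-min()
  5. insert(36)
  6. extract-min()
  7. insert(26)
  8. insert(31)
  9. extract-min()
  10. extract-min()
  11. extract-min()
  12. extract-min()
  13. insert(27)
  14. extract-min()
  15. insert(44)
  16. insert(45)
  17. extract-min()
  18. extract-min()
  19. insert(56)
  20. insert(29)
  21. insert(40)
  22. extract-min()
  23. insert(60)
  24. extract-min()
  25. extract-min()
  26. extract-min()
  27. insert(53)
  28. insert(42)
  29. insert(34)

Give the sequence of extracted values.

insert 54 → {54}
insert 50 → {50, 54}
insert 33 → {33, 50, 54}
extract-min → 33; now {50, 54}
insert 36 → {36, 50, 54}
extract-min → 36; now {50, 54}
insert 26 → {26, 50, 54}
insert 31 → {26, 31, 50, 54}
extract-min → 26; now {31, 50, 54}
extract-min → 31; now {50, 54}
extract-min → 50; now {54}
extract-min → 54; now {}
insert 27 → {27}
extract-min → 27; now {}
insert 44 → {44}
insert 45 → {44, 45}
extract-min → 44; now {45}
extract-min → 45; now {}
insert 56 → {56}
insert 29 → {29, 56}
insert 40 → {29, 40, 56}
extract-min → 29; now {40, 56}
insert 60 → {40, 56, 60}
extract-min → 40; now {56, 60}
extract-min → 56; now {60}
extract-min → 60; now {}
insert 53 → {53}
insert 42 → {42, 53}
insert 34 → {34, 42, 53}

33 → 36 → 26 → 31 → 50 → 54 → 27 → 44 → 45 → 29 → 40 → 56 → 60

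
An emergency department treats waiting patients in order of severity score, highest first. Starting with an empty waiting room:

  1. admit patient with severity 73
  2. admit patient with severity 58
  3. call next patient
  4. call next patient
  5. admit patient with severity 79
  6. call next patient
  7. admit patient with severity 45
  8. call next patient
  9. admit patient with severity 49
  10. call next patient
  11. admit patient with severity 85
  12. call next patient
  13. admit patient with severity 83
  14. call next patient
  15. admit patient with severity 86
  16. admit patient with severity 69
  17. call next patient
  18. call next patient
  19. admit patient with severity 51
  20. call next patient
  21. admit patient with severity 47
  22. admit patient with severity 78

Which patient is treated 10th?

insert 73 → {73}
insert 58 → {73, 58}
call next patient → 73; now {58}
call next patient → 58; now {}
insert 79 → {79}
call next patient → 79; now {}
insert 45 → {45}
call next patient → 45; now {}
insert 49 → {49}
call next patient → 49; now {}
insert 85 → {85}
call next patient → 85; now {}
insert 83 → {83}
call next patient → 83; now {}
insert 86 → {86}
insert 69 → {86, 69}
call next patient → 86; now {69}
call next patient → 69; now {}
insert 51 → {51}
call next patient → 51; now {}
insert 47 → {47}
insert 78 → {78, 47}

51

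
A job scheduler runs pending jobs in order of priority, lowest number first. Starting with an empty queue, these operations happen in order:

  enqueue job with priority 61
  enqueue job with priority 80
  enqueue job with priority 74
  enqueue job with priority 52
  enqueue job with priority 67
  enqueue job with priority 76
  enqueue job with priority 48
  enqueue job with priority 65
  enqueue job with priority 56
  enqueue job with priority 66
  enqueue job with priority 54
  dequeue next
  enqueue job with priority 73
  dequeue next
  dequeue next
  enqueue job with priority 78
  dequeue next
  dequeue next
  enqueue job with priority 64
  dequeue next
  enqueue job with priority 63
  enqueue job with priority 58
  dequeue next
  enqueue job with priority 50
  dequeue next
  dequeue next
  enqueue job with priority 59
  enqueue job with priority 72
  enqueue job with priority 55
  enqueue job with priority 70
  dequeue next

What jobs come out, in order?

insert 61 → {61}
insert 80 → {61, 80}
insert 74 → {61, 74, 80}
insert 52 → {52, 61, 74, 80}
insert 67 → {52, 61, 67, 74, 80}
insert 76 → {52, 61, 67, 74, 76, 80}
insert 48 → {48, 52, 61, 67, 74, 76, 80}
insert 65 → {48, 52, 61, 65, 67, 74, 76, 80}
insert 56 → {48, 52, 56, 61, 65, 67, 74, 76, 80}
insert 66 → {48, 52, 56, 61, 65, 66, 67, 74, 76, 80}
insert 54 → {48, 52, 54, 56, 61, 65, 66, 67, 74, 76, 80}
dequeue next → 48; now {52, 54, 56, 61, 65, 66, 67, 74, 76, 80}
insert 73 → {52, 54, 56, 61, 65, 66, 67, 73, 74, 76, 80}
dequeue next → 52; now {54, 56, 61, 65, 66, 67, 73, 74, 76, 80}
dequeue next → 54; now {56, 61, 65, 66, 67, 73, 74, 76, 80}
insert 78 → {56, 61, 65, 66, 67, 73, 74, 76, 78, 80}
dequeue next → 56; now {61, 65, 66, 67, 73, 74, 76, 78, 80}
dequeue next → 61; now {65, 66, 67, 73, 74, 76, 78, 80}
insert 64 → {64, 65, 66, 67, 73, 74, 76, 78, 80}
dequeue next → 64; now {65, 66, 67, 73, 74, 76, 78, 80}
insert 63 → {63, 65, 66, 67, 73, 74, 76, 78, 80}
insert 58 → {58, 63, 65, 66, 67, 73, 74, 76, 78, 80}
dequeue next → 58; now {63, 65, 66, 67, 73, 74, 76, 78, 80}
insert 50 → {50, 63, 65, 66, 67, 73, 74, 76, 78, 80}
dequeue next → 50; now {63, 65, 66, 67, 73, 74, 76, 78, 80}
dequeue next → 63; now {65, 66, 67, 73, 74, 76, 78, 80}
insert 59 → {59, 65, 66, 67, 73, 74, 76, 78, 80}
insert 72 → {59, 65, 66, 67, 72, 73, 74, 76, 78, 80}
insert 55 → {55, 59, 65, 66, 67, 72, 73, 74, 76, 78, 80}
insert 70 → {55, 59, 65, 66, 67, 70, 72, 73, 74, 76, 78, 80}
dequeue next → 55; now {59, 65, 66, 67, 70, 72, 73, 74, 76, 78, 80}

48 → 52 → 54 → 56 → 61 → 64 → 58 → 50 → 63 → 55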